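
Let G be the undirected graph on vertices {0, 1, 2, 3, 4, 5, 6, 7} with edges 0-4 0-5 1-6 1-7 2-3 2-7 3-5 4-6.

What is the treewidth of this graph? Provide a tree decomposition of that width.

Treewidth 2.
Bags: B1 = {2, 3, 5}  B2 = {2, 5, 7}  B3 = {1, 5, 7}  B4 = {1, 5, 6}  B5 = {4, 5, 6}  B6 = {0, 4, 5}
Tree: B1–B2, B2–B3, B3–B4, B4–B5, B5–B6

Every bag has size at most 3, so the width is 3 − 1 = 2 and tw(G) ≤ 2. The edges 5–3–2–7–1–6–4–0–5 form a cycle, so G is not a tree and its treewidth is at least 2. Therefore the treewidth is 2.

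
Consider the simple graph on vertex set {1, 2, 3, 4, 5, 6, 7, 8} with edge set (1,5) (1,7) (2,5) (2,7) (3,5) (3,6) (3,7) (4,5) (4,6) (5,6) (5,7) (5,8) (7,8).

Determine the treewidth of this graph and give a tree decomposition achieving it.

The largest bag has 3 vertices, giving width 2; this decomposition certifies tw(G) ≤ 2. On the other hand G contains the 3-clique {4, 5, 6}. A clique must lie in a single bag of any decomposition, so no decomposition can have width below 2. Hence tw(G) = 2 exactly.

Treewidth 2.
One such decomposition:
Bags: B1 = {2, 5, 7}  B2 = {3, 5, 7}  B3 = {1, 5, 7}  B4 = {3, 5, 6}  B5 = {5, 7, 8}  B6 = {4, 5, 6}
Tree: B1–B2, B2–B3, B2–B4, B1–B5, B4–B6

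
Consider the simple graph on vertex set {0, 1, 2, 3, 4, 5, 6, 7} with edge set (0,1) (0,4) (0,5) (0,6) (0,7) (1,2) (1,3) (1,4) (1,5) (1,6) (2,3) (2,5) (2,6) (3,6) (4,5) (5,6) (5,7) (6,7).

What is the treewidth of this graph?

A width-3 tree decomposition is:
Bags: B1 = {0, 1, 5, 6}  B2 = {0, 5, 6, 7}  B3 = {0, 1, 4, 5}  B4 = {1, 2, 5, 6}  B5 = {1, 2, 3, 6}
Tree: B1–B2, B1–B3, B1–B4, B4–B5
The largest bag has 4 vertices, giving width 3; this decomposition certifies tw(G) ≤ 3. Conversely, {1, 2, 3, 6} is a clique of size 4, and the vertices of any clique must share a bag in every tree decomposition; so some bag has ≥ 4 vertices and tw(G) ≥ 3. Hence tw(G) = 3 exactly.

3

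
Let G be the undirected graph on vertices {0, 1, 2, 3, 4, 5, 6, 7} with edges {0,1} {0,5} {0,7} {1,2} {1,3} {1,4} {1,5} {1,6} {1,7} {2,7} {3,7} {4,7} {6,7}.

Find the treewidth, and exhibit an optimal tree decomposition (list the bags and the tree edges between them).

Treewidth 2.
One optimal decomposition is:
Bags: B1 = {0, 1, 7}  B2 = {0, 1, 5}  B3 = {1, 6, 7}  B4 = {1, 2, 7}  B5 = {1, 4, 7}  B6 = {1, 3, 7}
Tree: B1–B2, B1–B3, B3–B4, B3–B5, B5–B6

Each bag holds 3 vertices, so the decomposition has width 2, which upper-bounds the treewidth. Conversely, {0, 1, 5} is a clique of size 3, and the vertices of any clique must share a bag in every tree decomposition; so some bag has ≥ 3 vertices and tw(G) ≥ 2. Therefore the treewidth is 2.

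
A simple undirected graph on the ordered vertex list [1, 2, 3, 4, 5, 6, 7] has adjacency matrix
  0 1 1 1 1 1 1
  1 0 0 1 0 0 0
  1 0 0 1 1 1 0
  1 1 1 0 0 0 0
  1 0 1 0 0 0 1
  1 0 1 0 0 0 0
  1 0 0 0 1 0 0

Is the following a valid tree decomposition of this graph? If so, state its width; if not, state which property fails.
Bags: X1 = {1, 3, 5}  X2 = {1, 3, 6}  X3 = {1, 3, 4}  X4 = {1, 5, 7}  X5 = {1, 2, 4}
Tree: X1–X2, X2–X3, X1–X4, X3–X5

Checking the three conditions: (i) the bags cover all of {1, 2, 3, 4, 5, 6, 7}; (ii) for each edge, some bag contains both endpoints; (iii) the bags containing any fixed vertex form a subtree. All hold, so the decomposition is valid with width 3 − 1 = 2.

Yes; width 2.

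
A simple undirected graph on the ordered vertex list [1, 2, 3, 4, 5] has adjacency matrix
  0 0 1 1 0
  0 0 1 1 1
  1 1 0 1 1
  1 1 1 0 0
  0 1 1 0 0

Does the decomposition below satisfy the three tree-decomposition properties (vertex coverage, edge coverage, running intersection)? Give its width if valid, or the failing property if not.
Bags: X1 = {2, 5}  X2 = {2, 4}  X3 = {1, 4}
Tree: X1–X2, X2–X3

No — vertex 3 appears in no bag.

A tree decomposition must satisfy three properties: every vertex lies in some bag; for every edge, both endpoints lie together in some bag; and for every vertex, the bags containing it form a connected subtree. Here vertex 3 appears in no bag, so the decomposition is invalid.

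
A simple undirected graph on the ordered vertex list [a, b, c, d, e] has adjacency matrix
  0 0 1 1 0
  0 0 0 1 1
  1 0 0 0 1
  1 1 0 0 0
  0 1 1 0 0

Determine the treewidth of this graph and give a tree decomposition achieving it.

Treewidth 2.
Bags: B1 = {a, c, e}  B2 = {a, d, e}  B3 = {b, d, e}
Tree: B1–B2, B2–B3

Every bag has size at most 3, so the width is 3 − 1 = 2 and tw(G) ≤ 2. The edges e–c–a–d–b–e form a cycle, so G is not a tree and its treewidth is at least 2. The upper and lower bounds meet at 2, so that is the treewidth.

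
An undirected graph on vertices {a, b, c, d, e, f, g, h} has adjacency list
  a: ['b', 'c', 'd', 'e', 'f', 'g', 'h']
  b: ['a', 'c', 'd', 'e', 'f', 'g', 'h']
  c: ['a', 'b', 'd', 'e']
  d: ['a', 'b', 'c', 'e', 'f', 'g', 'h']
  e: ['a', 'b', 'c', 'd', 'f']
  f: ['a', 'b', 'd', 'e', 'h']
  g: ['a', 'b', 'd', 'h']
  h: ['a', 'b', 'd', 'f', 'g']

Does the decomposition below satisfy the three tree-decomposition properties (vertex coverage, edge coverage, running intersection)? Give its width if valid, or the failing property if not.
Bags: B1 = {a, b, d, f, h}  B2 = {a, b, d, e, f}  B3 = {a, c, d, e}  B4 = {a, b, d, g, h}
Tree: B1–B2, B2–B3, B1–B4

A tree decomposition must satisfy three properties: every vertex lies in some bag; for every edge, both endpoints lie together in some bag; and for every vertex, the bags containing it form a connected subtree. Here edge (b,c) lies in no bag, so the decomposition is invalid.

No — edge (b,c) lies in no bag.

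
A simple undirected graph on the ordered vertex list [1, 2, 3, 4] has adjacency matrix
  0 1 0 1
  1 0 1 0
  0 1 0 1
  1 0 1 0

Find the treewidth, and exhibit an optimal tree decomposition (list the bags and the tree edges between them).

Treewidth 2.
One optimal decomposition is:
Bags: B1 = {2, 3, 4}  B2 = {1, 2, 4}
Tree: B1–B2

The largest bag has 3 vertices, giving width 2; this decomposition certifies tw(G) ≤ 2. Since 4–3–2–1–4 is a cycle in G, G is not acyclic. Forests are exactly the graphs of treewidth ≤ 1, so tw(G) ≥ 2. The upper and lower bounds meet at 2, so that is the treewidth.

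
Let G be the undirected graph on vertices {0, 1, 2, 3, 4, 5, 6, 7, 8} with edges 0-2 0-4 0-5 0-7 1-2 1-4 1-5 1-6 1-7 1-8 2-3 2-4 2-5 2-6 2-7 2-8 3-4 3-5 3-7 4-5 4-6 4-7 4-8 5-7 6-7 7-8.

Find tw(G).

A width-4 tree decomposition is:
Bags: B1 = {1, 2, 4, 6, 7}  B2 = {1, 2, 4, 5, 7}  B3 = {0, 2, 4, 5, 7}  B4 = {1, 2, 4, 7, 8}  B5 = {2, 3, 4, 5, 7}
Tree: B1–B2, B2–B3, B1–B4, B2–B5
Every bag has size at most 5, so the width is 5 − 1 = 4 and tw(G) ≤ 4. On the other hand G contains the 5-clique {0, 2, 4, 5, 7}. A clique must lie in a single bag of any decomposition, so no decomposition can have width below 4. The upper and lower bounds meet at 4, so that is the treewidth.

4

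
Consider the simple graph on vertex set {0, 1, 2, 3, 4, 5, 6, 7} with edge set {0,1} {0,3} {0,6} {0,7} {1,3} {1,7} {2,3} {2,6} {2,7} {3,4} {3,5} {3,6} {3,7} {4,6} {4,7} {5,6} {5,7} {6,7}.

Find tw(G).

A width-3 tree decomposition is:
Bags: B1 = {3, 5, 6, 7}  B2 = {2, 3, 6, 7}  B3 = {0, 3, 6, 7}  B4 = {0, 1, 3, 7}  B5 = {3, 4, 6, 7}
Tree: B1–B2, B2–B3, B3–B4, B2–B5
Each bag holds 4 vertices, so the decomposition has width 3, which upper-bounds the treewidth. For the lower bound, the 4 vertices {0, 1, 3, 7} are pairwise adjacent, and any tree decomposition puts a clique entirely inside one bag — forcing width ≥ 3. The upper and lower bounds meet at 3, so that is the treewidth.

3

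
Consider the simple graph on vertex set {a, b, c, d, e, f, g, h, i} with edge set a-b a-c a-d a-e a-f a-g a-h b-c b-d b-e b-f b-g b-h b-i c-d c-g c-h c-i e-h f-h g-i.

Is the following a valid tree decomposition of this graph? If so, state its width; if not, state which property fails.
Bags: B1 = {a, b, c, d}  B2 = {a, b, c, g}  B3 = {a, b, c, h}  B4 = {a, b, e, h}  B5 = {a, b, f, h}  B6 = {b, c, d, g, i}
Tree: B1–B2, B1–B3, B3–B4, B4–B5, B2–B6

A tree decomposition must satisfy three properties: every vertex lies in some bag; for every edge, both endpoints lie together in some bag; and for every vertex, the bags containing it form a connected subtree. Here bags containing vertex d are not connected in the tree, so the decomposition is invalid.

No — bags containing vertex d are not connected in the tree.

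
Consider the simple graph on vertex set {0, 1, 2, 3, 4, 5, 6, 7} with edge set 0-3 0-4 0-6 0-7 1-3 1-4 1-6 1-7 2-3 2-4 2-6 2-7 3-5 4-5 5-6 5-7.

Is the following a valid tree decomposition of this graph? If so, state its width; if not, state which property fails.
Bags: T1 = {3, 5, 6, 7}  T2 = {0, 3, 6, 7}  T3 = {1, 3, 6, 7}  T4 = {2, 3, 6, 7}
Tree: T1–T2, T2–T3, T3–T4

A tree decomposition must satisfy three properties: every vertex lies in some bag; for every edge, both endpoints lie together in some bag; and for every vertex, the bags containing it form a connected subtree. Here vertex 4 appears in no bag, so the decomposition is invalid.

No — vertex 4 appears in no bag.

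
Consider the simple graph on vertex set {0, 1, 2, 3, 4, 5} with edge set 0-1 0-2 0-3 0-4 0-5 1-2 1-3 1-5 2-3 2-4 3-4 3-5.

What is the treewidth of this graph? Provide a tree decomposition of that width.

Treewidth 3.
One optimal decomposition is:
Bags: B1 = {0, 1, 2, 3}  B2 = {0, 2, 3, 4}  B3 = {0, 1, 3, 5}
Tree: B1–B2, B1–B3

Every bag has size at most 4, so the width is 4 − 1 = 3 and tw(G) ≤ 3. Conversely, {0, 1, 2, 3} is a clique of size 4, and the vertices of any clique must share a bag in every tree decomposition; so some bag has ≥ 4 vertices and tw(G) ≥ 3. The upper and lower bounds meet at 3, so that is the treewidth.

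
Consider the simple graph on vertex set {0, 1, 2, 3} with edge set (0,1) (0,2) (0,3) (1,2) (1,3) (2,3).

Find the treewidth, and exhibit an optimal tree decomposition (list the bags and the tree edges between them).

Treewidth 3.
One optimal decomposition is:
Bags: B1 = {0, 1, 2, 3}
Tree: (single bag)

A single bag containing all 4 vertices is trivially a valid decomposition of width 3. For the lower bound, the 4 vertices {0, 1, 2, 3} are pairwise adjacent, and any tree decomposition puts a clique entirely inside one bag — forcing width ≥ 3. Combining the bounds, tw(G) = 3.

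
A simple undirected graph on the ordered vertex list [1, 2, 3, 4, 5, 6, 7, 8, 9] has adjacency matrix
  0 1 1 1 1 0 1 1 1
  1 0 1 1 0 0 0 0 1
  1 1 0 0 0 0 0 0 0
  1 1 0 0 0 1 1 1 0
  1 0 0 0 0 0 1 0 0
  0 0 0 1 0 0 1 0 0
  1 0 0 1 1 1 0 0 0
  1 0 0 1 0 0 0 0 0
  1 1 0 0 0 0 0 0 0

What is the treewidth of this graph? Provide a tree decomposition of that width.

Treewidth 2.
One optimal decomposition is:
Bags: B1 = {1, 2, 4}  B2 = {1, 4, 7}  B3 = {4, 6, 7}  B4 = {1, 4, 8}  B5 = {1, 2, 3}  B6 = {1, 5, 7}  B7 = {1, 2, 9}
Tree: B1–B2, B2–B3, B1–B4, B1–B5, B2–B6, B5–B7

Each bag holds 3 vertices, so the decomposition has width 2, which upper-bounds the treewidth. Conversely, {1, 4, 8} is a clique of size 3, and the vertices of any clique must share a bag in every tree decomposition; so some bag has ≥ 3 vertices and tw(G) ≥ 2. Therefore the treewidth is 2.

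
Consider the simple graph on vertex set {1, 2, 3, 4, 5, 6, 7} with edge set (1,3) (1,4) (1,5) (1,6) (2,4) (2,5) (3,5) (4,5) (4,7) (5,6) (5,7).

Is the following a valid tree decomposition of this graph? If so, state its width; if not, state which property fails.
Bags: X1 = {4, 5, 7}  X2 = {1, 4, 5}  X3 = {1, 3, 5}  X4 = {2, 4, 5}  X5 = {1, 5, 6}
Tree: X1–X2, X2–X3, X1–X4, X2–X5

Yes; width 2.

Checking the three conditions: (i) the bags cover all of {1, 2, 3, 4, 5, 6, 7}; (ii) for each edge, some bag contains both endpoints; (iii) the bags containing any fixed vertex form a subtree. All hold, so the decomposition is valid with width 3 − 1 = 2.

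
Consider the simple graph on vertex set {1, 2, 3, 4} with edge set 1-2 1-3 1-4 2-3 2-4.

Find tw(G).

2

A width-2 tree decomposition is:
Bags: B1 = {1, 2, 4}  B2 = {1, 2, 3}
Tree: B1–B2
The largest bag has 3 vertices, giving width 2; this decomposition certifies tw(G) ≤ 2. On the other hand G contains the 3-clique {1, 2, 3}. A clique must lie in a single bag of any decomposition, so no decomposition can have width below 2. Combining the bounds, tw(G) = 2.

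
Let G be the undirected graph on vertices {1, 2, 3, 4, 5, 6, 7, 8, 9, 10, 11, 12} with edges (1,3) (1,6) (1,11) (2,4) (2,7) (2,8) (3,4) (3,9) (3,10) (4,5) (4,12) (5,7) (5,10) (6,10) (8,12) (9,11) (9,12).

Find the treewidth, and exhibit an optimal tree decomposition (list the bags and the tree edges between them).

The largest bag has 4 vertices, giving width 3; this decomposition certifies tw(G) ≤ 3. For the lower bound: the 4 vertex sets {1,6,11}, {9}, {3}, {4,5,10,12} are disjoint, each induces a connected subgraph, and every pair is joined by at least one edge of G. Contracting each set to a single vertex therefore yields K_{4} as a minor, and since treewidth is minor-monotone, tw(G) ≥ tw(K_{4}) = 3. The upper and lower bounds meet at 3, so that is the treewidth.

Treewidth 3.
Bags: B1 = {1, 6, 9, 11}  B2 = {1, 3, 6, 9}  B3 = {3, 6, 9, 10}  B4 = {3, 9, 10, 12}  B5 = {3, 4, 10, 12}  B6 = {4, 5, 10, 12}  B7 = {4, 5, 8, 12}  B8 = {2, 4, 5, 8}  B9 = {2, 5, 7, 8}
Tree: B1–B2, B2–B3, B3–B4, B4–B5, B5–B6, B6–B7, B7–B8, B8–B9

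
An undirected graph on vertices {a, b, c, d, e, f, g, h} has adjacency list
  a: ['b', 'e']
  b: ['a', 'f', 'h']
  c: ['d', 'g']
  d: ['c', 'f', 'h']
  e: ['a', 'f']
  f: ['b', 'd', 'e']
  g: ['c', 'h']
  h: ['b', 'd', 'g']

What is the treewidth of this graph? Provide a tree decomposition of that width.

Every bag has size at most 3, so the width is 3 − 1 = 2 and tw(G) ≤ 2. Since c–g–h–d–c is a cycle in G, G is not acyclic. Forests are exactly the graphs of treewidth ≤ 1, so tw(G) ≥ 2. The upper and lower bounds meet at 2, so that is the treewidth.

Treewidth 2.
One such decomposition:
Bags: B1 = {c, d, g}  B2 = {d, g, h}  B3 = {d, f, h}  B4 = {b, f, h}  B5 = {b, e, f}  B6 = {a, b, e}
Tree: B1–B2, B2–B3, B3–B4, B4–B5, B5–B6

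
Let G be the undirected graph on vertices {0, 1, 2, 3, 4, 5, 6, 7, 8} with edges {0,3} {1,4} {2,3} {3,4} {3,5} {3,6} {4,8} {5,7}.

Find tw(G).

A width-1 tree decomposition is:
Bags: B1 = {4, 8}  B2 = {3, 4}  B3 = {2, 3}  B4 = {3, 6}  B5 = {3, 5}  B6 = {1, 4}  B7 = {5, 7}  B8 = {0, 3}
Tree: B1–B2, B2–B3, B3–B4, B4–B5, B1–B6, B5–B7, B4–B8
Every bag has size at most 2, so the width is 2 − 1 = 1 and tw(G) ≤ 1. Any graph with an edge has treewidth ≥ 1, and G has the edge 4–8. Hence tw(G) = 1 exactly.

1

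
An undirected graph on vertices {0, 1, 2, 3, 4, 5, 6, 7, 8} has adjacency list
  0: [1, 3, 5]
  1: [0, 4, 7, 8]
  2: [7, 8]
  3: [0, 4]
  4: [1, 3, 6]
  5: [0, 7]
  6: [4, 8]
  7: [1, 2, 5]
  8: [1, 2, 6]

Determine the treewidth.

3

A width-3 tree decomposition is:
Bags: B1 = {2, 5, 7, 8}  B2 = {1, 5, 7, 8}  B3 = {0, 1, 5, 8}  B4 = {0, 1, 6, 8}  B5 = {0, 1, 4, 6}  B6 = {0, 3, 4, 6}
Tree: B1–B2, B2–B3, B3–B4, B4–B5, B5–B6
Each bag holds 4 vertices, so the decomposition has width 3, which upper-bounds the treewidth. For the lower bound: the 4 vertex sets {2,5,7}, {8}, {1}, {0,3,4,6} are disjoint, each induces a connected subgraph, and every pair is joined by at least one edge of G. Contracting each set to a single vertex therefore yields K_{4} as a minor, and since treewidth is minor-monotone, tw(G) ≥ tw(K_{4}) = 3. The upper and lower bounds meet at 3, so that is the treewidth.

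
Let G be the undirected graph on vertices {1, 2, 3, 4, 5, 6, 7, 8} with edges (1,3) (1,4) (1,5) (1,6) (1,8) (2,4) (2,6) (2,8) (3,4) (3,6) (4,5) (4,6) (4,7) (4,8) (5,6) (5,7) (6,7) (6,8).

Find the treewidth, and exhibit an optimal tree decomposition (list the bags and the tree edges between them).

The largest bag has 4 vertices, giving width 3; this decomposition certifies tw(G) ≤ 3. On the other hand G contains the 4-clique {1, 4, 6, 8}. A clique must lie in a single bag of any decomposition, so no decomposition can have width below 3. Combining the bounds, tw(G) = 3.

Treewidth 3.
One such decomposition:
Bags: B1 = {1, 4, 6, 8}  B2 = {2, 4, 6, 8}  B3 = {1, 3, 4, 6}  B4 = {1, 4, 5, 6}  B5 = {4, 5, 6, 7}
Tree: B1–B2, B1–B3, B1–B4, B4–B5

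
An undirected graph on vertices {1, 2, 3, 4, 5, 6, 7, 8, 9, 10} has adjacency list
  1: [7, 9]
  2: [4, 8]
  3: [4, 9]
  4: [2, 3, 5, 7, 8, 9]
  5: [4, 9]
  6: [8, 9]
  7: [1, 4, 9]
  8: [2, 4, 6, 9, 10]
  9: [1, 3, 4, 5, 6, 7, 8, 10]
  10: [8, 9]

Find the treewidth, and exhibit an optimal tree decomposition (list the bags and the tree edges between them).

Every bag has size at most 3, so the width is 3 − 1 = 2 and tw(G) ≤ 2. On the other hand G contains the 3-clique {1, 7, 9}. A clique must lie in a single bag of any decomposition, so no decomposition can have width below 2. The upper and lower bounds meet at 2, so that is the treewidth.

Treewidth 2.
One such decomposition:
Bags: B1 = {4, 8, 9}  B2 = {4, 7, 9}  B3 = {2, 4, 8}  B4 = {8, 9, 10}  B5 = {6, 8, 9}  B6 = {1, 7, 9}  B7 = {4, 5, 9}  B8 = {3, 4, 9}
Tree: B1–B2, B1–B3, B1–B4, B1–B5, B2–B6, B2–B7, B2–B8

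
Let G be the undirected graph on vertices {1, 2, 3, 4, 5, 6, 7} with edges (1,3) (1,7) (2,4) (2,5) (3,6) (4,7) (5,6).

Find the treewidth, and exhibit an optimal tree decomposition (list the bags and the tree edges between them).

Every bag has size at most 3, so the width is 3 − 1 = 2 and tw(G) ≤ 2. The edges 5–6–3–1–7–4–2–5 form a cycle, so G is not a tree and its treewidth is at least 2. Hence tw(G) = 2 exactly.

Treewidth 2.
One optimal decomposition is:
Bags: B1 = {3, 5, 6}  B2 = {1, 3, 5}  B3 = {1, 5, 7}  B4 = {4, 5, 7}  B5 = {2, 4, 5}
Tree: B1–B2, B2–B3, B3–B4, B4–B5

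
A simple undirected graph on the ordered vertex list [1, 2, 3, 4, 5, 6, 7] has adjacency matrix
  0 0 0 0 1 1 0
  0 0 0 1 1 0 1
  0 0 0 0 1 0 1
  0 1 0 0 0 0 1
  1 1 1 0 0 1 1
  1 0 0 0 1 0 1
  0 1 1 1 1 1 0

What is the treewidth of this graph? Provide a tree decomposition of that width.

Treewidth 2.
One optimal decomposition is:
Bags: B1 = {5, 6, 7}  B2 = {2, 5, 7}  B3 = {3, 5, 7}  B4 = {1, 5, 6}  B5 = {2, 4, 7}
Tree: B1–B2, B1–B3, B1–B4, B2–B5

Every bag has size at most 3, so the width is 3 − 1 = 2 and tw(G) ≤ 2. For the lower bound, the 3 vertices {2, 4, 7} are pairwise adjacent, and any tree decomposition puts a clique entirely inside one bag — forcing width ≥ 2. Hence tw(G) = 2 exactly.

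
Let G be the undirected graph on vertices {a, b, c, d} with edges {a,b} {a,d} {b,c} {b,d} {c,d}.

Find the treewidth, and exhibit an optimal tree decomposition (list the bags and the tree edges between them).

Every bag has size at most 3, so the width is 3 − 1 = 2 and tw(G) ≤ 2. On the other hand G contains the 3-clique {b, c, d}. A clique must lie in a single bag of any decomposition, so no decomposition can have width below 2. Combining the bounds, tw(G) = 2.

Treewidth 2.
Bags: B1 = {a, b, d}  B2 = {b, c, d}
Tree: B1–B2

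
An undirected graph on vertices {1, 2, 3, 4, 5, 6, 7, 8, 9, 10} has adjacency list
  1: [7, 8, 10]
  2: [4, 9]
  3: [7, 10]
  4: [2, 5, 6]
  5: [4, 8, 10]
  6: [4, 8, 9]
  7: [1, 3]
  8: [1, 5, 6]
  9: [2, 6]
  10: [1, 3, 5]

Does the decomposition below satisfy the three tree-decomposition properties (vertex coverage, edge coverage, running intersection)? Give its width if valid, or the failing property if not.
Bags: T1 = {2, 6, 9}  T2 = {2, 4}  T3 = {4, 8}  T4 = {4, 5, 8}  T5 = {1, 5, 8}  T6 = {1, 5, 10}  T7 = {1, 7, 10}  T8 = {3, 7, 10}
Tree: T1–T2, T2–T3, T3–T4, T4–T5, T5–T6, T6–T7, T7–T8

A tree decomposition must satisfy three properties: every vertex lies in some bag; for every edge, both endpoints lie together in some bag; and for every vertex, the bags containing it form a connected subtree. Here edge (6,4) lies in no bag, so the decomposition is invalid.

No — edge (6,4) lies in no bag.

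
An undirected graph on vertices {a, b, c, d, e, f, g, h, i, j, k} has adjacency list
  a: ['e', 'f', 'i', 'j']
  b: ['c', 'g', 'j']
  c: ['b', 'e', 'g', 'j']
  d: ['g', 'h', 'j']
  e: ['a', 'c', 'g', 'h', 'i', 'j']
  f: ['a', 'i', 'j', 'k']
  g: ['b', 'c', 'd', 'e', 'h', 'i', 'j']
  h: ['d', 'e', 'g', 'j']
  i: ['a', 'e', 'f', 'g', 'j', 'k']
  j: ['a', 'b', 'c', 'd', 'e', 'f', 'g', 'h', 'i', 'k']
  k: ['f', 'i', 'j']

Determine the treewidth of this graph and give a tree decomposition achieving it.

Each bag holds 4 vertices, so the decomposition has width 3, which upper-bounds the treewidth. For the lower bound, the 4 vertices {d, g, h, j} are pairwise adjacent, and any tree decomposition puts a clique entirely inside one bag — forcing width ≥ 3. Hence tw(G) = 3 exactly.

Treewidth 3.
One such decomposition:
Bags: B1 = {a, e, i, j}  B2 = {e, g, i, j}  B3 = {a, f, i, j}  B4 = {e, g, h, j}  B5 = {c, e, g, j}  B6 = {d, g, h, j}  B7 = {f, i, j, k}  B8 = {b, c, g, j}
Tree: B1–B2, B1–B3, B2–B4, B4–B5, B4–B6, B3–B7, B5–B8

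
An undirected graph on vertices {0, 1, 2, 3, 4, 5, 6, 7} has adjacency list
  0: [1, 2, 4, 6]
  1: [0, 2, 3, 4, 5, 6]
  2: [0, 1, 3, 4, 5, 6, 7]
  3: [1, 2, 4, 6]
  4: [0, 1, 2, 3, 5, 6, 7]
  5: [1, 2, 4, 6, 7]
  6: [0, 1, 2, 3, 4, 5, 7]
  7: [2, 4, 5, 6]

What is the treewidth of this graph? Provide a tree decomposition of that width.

Each bag holds 5 vertices, so the decomposition has width 4, which upper-bounds the treewidth. Conversely, {0, 1, 2, 4, 6} is a clique of size 5, and the vertices of any clique must share a bag in every tree decomposition; so some bag has ≥ 5 vertices and tw(G) ≥ 4. Hence tw(G) = 4 exactly.

Treewidth 4.
One such decomposition:
Bags: B1 = {0, 1, 2, 4, 6}  B2 = {1, 2, 4, 5, 6}  B3 = {1, 2, 3, 4, 6}  B4 = {2, 4, 5, 6, 7}
Tree: B1–B2, B2–B3, B2–B4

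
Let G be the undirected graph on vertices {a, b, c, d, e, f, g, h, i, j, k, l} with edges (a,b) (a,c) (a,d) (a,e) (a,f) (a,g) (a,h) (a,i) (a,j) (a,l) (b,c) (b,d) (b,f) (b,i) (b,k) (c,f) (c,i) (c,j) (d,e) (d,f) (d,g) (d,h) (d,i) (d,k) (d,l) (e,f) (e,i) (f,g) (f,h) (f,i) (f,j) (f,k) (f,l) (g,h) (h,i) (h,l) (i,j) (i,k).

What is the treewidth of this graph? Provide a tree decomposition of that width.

Treewidth 4.
One such decomposition:
Bags: B1 = {a, b, d, f, i}  B2 = {a, b, c, f, i}  B3 = {a, d, f, h, i}  B4 = {a, d, f, h, l}  B5 = {b, d, f, i, k}  B6 = {a, c, f, i, j}  B7 = {a, d, e, f, i}  B8 = {a, d, f, g, h}
Tree: B1–B2, B1–B3, B3–B4, B1–B5, B2–B6, B3–B7, B3–B8

Every bag has size at most 5, so the width is 5 − 1 = 4 and tw(G) ≤ 4. Conversely, {a, d, e, f, i} is a clique of size 5, and the vertices of any clique must share a bag in every tree decomposition; so some bag has ≥ 5 vertices and tw(G) ≥ 4. The upper and lower bounds meet at 4, so that is the treewidth.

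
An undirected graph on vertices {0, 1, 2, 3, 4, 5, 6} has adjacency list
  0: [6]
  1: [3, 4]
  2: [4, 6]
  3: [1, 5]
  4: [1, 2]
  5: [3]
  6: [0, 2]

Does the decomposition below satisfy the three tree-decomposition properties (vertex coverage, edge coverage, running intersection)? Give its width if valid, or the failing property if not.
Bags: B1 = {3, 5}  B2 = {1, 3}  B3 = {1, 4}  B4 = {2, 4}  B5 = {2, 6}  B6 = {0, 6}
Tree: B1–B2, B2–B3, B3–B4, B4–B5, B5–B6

Vertex coverage: the bags together contain {0, 1, 2, 3, 4, 5, 6}, the full vertex set. Edge coverage: each edge of G has both endpoints in at least one bag. Running intersection: for every vertex, the bags containing it form a connected subtree. All three properties hold, so this is a valid tree decomposition of width max|bag| − 1 = 1, and hence tw(G) ≤ 1.

Yes; width 1.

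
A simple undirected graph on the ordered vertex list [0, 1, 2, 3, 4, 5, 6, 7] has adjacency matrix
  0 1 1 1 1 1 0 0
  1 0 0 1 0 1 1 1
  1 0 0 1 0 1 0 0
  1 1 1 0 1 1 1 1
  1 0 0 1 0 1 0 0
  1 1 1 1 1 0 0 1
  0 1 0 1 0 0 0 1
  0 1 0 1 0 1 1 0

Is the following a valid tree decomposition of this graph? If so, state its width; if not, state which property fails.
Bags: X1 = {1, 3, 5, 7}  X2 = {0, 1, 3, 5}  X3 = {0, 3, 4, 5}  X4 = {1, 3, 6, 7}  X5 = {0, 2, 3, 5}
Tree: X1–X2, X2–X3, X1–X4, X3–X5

Yes; width 3.

Checking the three conditions: (i) the bags cover all of {0, 1, 2, 3, 4, 5, 6, 7}; (ii) for each edge, some bag contains both endpoints; (iii) the bags containing any fixed vertex form a subtree. All hold, so the decomposition is valid with width 4 − 1 = 3.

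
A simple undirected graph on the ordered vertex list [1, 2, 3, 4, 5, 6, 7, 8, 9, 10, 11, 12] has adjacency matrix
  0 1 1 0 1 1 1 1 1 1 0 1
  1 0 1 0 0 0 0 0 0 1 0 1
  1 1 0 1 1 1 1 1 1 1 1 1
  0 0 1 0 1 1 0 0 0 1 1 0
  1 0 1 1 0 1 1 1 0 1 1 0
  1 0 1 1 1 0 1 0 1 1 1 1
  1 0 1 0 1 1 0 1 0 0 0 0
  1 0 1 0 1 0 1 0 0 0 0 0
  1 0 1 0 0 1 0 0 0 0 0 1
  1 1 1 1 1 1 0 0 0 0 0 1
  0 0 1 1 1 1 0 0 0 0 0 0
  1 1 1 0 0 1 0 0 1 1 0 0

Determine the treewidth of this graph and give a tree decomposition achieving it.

Every bag has size at most 5, so the width is 5 − 1 = 4 and tw(G) ≤ 4. Conversely, {1, 3, 5, 7, 8} is a clique of size 5, and the vertices of any clique must share a bag in every tree decomposition; so some bag has ≥ 5 vertices and tw(G) ≥ 4. Hence tw(G) = 4 exactly.

Treewidth 4.
Bags: B1 = {3, 4, 5, 6, 10}  B2 = {1, 3, 5, 6, 10}  B3 = {1, 3, 5, 6, 7}  B4 = {1, 3, 6, 10, 12}  B5 = {1, 3, 6, 9, 12}  B6 = {3, 4, 5, 6, 11}  B7 = {1, 2, 3, 10, 12}  B8 = {1, 3, 5, 7, 8}
Tree: B1–B2, B2–B3, B2–B4, B4–B5, B1–B6, B4–B7, B3–B8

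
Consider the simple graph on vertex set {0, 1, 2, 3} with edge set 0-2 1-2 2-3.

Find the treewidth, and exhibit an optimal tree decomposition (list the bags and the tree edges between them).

Treewidth 1.
Bags: B1 = {1, 2}  B2 = {0, 2}  B3 = {2, 3}
Tree: B1–B2, B1–B3

Each bag holds 2 vertices, so the decomposition has width 1, which upper-bounds the treewidth. Since G has at least one edge (e.g. 2–1), it is not an edgeless graph, so tw(G) ≥ 1. The upper and lower bounds meet at 1, so that is the treewidth.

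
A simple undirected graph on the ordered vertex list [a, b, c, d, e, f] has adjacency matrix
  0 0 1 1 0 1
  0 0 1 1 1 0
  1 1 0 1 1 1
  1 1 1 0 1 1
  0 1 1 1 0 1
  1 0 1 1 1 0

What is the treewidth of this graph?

A width-3 tree decomposition is:
Bags: B1 = {c, d, e, f}  B2 = {a, c, d, f}  B3 = {b, c, d, e}
Tree: B1–B2, B1–B3
Each bag holds 4 vertices, so the decomposition has width 3, which upper-bounds the treewidth. Conversely, {c, d, e, f} is a clique of size 4, and the vertices of any clique must share a bag in every tree decomposition; so some bag has ≥ 4 vertices and tw(G) ≥ 3. The upper and lower bounds meet at 3, so that is the treewidth.

3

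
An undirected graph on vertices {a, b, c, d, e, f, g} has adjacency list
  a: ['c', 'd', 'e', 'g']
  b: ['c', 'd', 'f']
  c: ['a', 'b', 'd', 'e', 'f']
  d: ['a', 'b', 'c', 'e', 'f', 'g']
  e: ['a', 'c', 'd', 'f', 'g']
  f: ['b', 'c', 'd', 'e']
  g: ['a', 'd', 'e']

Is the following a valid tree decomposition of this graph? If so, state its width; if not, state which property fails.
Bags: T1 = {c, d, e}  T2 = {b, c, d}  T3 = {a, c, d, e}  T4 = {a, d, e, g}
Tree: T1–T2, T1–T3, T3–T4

No — vertex f appears in no bag.

A tree decomposition must satisfy three properties: every vertex lies in some bag; for every edge, both endpoints lie together in some bag; and for every vertex, the bags containing it form a connected subtree. Here vertex f appears in no bag, so the decomposition is invalid.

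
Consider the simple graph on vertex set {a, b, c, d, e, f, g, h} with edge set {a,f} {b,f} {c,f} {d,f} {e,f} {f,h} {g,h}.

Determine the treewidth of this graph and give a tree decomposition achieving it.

Treewidth 1.
One such decomposition:
Bags: B1 = {c, f}  B2 = {f, h}  B3 = {d, f}  B4 = {a, f}  B5 = {e, f}  B6 = {g, h}  B7 = {b, f}
Tree: B1–B2, B2–B3, B3–B4, B2–B5, B2–B6, B2–B7

The largest bag has 2 vertices, giving width 1; this decomposition certifies tw(G) ≤ 1. G has an edge, so its treewidth is at least 1. Combining the bounds, tw(G) = 1.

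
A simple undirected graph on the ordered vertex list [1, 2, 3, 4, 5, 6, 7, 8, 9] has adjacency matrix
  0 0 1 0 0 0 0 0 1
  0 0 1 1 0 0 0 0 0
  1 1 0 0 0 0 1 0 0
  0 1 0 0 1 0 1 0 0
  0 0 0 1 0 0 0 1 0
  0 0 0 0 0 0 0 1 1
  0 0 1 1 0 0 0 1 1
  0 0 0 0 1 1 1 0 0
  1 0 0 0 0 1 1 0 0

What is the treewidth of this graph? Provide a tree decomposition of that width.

Every bag has size at most 4, so the width is 4 − 1 = 3 and tw(G) ≤ 3. For the lower bound: the 4 vertex sets {2,4,5}, {3}, {7}, {1,6,8,9} are disjoint, each induces a connected subgraph, and every pair is joined by at least one edge of G. Contracting each set to a single vertex therefore yields K_{4} as a minor, and since treewidth is minor-monotone, tw(G) ≥ tw(K_{4}) = 3. The upper and lower bounds meet at 3, so that is the treewidth.

Treewidth 3.
Bags: B1 = {2, 3, 4, 5}  B2 = {3, 4, 5, 7}  B3 = {3, 5, 7, 8}  B4 = {1, 3, 7, 8}  B5 = {1, 7, 8, 9}  B6 = {1, 6, 8, 9}
Tree: B1–B2, B2–B3, B3–B4, B4–B5, B5–B6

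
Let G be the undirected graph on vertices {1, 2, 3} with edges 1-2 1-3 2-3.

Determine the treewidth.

2

A width-2 tree decomposition is:
Bags: B1 = {1, 2, 3}
Tree: (single bag)
A single bag containing all 3 vertices is trivially a valid decomposition of width 2. On the other hand G contains the 3-clique {1, 2, 3}. A clique must lie in a single bag of any decomposition, so no decomposition can have width below 2. Combining the bounds, tw(G) = 2.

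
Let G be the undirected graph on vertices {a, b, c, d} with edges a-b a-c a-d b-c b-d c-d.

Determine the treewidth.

3

A width-3 tree decomposition is:
Bags: B1 = {a, b, c, d}
Tree: (single bag)
With just one bag of size 4, the width is 4 − 1 = 3, so tw(G) ≤ 3. On the other hand G contains the 4-clique {a, b, c, d}. A clique must lie in a single bag of any decomposition, so no decomposition can have width below 3. The upper and lower bounds meet at 3, so that is the treewidth.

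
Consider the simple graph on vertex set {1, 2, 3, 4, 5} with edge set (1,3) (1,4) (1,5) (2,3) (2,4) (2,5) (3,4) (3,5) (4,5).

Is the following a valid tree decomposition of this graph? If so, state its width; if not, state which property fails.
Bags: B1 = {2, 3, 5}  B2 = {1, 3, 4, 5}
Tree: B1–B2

No — edge (4,2) lies in no bag.

A tree decomposition must satisfy three properties: every vertex lies in some bag; for every edge, both endpoints lie together in some bag; and for every vertex, the bags containing it form a connected subtree. Here edge (4,2) lies in no bag, so the decomposition is invalid.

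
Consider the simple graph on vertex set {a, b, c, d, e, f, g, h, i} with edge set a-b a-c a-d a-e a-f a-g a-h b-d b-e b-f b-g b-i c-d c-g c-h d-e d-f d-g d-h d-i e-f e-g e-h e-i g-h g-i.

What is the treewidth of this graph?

4

A width-4 tree decomposition is:
Bags: B1 = {a, d, e, g, h}  B2 = {a, b, d, e, g}  B3 = {b, d, e, g, i}  B4 = {a, c, d, g, h}  B5 = {a, b, d, e, f}
Tree: B1–B2, B2–B3, B1–B4, B2–B5
Each bag holds 5 vertices, so the decomposition has width 4, which upper-bounds the treewidth. Conversely, {a, d, e, g, h} is a clique of size 5, and the vertices of any clique must share a bag in every tree decomposition; so some bag has ≥ 5 vertices and tw(G) ≥ 4. The upper and lower bounds meet at 4, so that is the treewidth.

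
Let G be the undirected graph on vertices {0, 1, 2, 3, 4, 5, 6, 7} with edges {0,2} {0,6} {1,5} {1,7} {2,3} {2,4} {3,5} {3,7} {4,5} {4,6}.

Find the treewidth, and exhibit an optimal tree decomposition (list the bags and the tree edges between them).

Treewidth 2.
One optimal decomposition is:
Bags: B1 = {1, 5, 7}  B2 = {3, 5, 7}  B3 = {3, 4, 5}  B4 = {2, 3, 4}  B5 = {2, 4, 6}  B6 = {0, 2, 6}
Tree: B1–B2, B2–B3, B3–B4, B4–B5, B5–B6

The largest bag has 3 vertices, giving width 2; this decomposition certifies tw(G) ≤ 2. Since 1–7–3–5–1 is a cycle in G, G is not acyclic. Forests are exactly the graphs of treewidth ≤ 1, so tw(G) ≥ 2. Combining the bounds, tw(G) = 2.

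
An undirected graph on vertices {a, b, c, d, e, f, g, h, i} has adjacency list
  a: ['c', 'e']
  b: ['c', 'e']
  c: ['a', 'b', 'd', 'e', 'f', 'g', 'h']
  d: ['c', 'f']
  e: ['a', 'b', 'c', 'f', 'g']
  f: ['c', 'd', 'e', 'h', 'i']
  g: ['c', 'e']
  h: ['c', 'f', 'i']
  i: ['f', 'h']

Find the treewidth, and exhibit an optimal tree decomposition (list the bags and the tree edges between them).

Treewidth 2.
One such decomposition:
Bags: B1 = {c, f, h}  B2 = {c, e, f}  B3 = {a, c, e}  B4 = {f, h, i}  B5 = {b, c, e}  B6 = {c, d, f}  B7 = {c, e, g}
Tree: B1–B2, B2–B3, B1–B4, B3–B5, B1–B6, B3–B7

Each bag holds 3 vertices, so the decomposition has width 2, which upper-bounds the treewidth. Conversely, {c, d, f} is a clique of size 3, and the vertices of any clique must share a bag in every tree decomposition; so some bag has ≥ 3 vertices and tw(G) ≥ 2. Combining the bounds, tw(G) = 2.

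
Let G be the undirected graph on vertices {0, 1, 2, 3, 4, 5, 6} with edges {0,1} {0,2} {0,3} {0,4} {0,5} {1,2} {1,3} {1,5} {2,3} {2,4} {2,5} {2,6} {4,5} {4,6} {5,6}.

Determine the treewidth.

A width-3 tree decomposition is:
Bags: B1 = {2, 4, 5, 6}  B2 = {0, 2, 4, 5}  B3 = {0, 1, 2, 5}  B4 = {0, 1, 2, 3}
Tree: B1–B2, B2–B3, B3–B4
The largest bag has 4 vertices, giving width 3; this decomposition certifies tw(G) ≤ 3. On the other hand G contains the 4-clique {0, 1, 2, 3}. A clique must lie in a single bag of any decomposition, so no decomposition can have width below 3. Hence tw(G) = 3 exactly.

3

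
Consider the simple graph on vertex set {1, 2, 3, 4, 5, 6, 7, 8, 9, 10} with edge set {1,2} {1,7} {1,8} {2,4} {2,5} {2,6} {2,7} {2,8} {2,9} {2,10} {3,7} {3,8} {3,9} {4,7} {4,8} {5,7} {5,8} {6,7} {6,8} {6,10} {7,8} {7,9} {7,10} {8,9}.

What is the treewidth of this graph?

3

A width-3 tree decomposition is:
Bags: B1 = {2, 7, 8, 9}  B2 = {2, 4, 7, 8}  B3 = {1, 2, 7, 8}  B4 = {2, 6, 7, 8}  B5 = {2, 5, 7, 8}  B6 = {3, 7, 8, 9}  B7 = {2, 6, 7, 10}
Tree: B1–B2, B2–B3, B3–B4, B4–B5, B1–B6, B4–B7
Each bag holds 4 vertices, so the decomposition has width 3, which upper-bounds the treewidth. On the other hand G contains the 4-clique {1, 2, 7, 8}. A clique must lie in a single bag of any decomposition, so no decomposition can have width below 3. Hence tw(G) = 3 exactly.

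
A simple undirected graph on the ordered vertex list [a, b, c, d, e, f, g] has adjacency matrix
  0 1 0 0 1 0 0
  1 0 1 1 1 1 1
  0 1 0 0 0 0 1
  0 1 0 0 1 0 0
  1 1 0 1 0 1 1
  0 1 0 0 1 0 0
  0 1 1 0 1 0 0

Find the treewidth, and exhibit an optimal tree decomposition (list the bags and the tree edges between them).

Treewidth 2.
Bags: B1 = {b, d, e}  B2 = {b, e, f}  B3 = {b, e, g}  B4 = {b, c, g}  B5 = {a, b, e}
Tree: B1–B2, B1–B3, B3–B4, B3–B5

Each bag holds 3 vertices, so the decomposition has width 2, which upper-bounds the treewidth. For the lower bound, the 3 vertices {b, d, e} are pairwise adjacent, and any tree decomposition puts a clique entirely inside one bag — forcing width ≥ 2. Hence tw(G) = 2 exactly.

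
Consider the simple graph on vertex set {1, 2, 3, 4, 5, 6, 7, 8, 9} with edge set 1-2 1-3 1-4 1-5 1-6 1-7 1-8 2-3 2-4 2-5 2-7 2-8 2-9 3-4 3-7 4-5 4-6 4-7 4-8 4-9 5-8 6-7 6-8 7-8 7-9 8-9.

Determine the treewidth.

A width-4 tree decomposition is:
Bags: B1 = {1, 2, 4, 5, 8}  B2 = {1, 2, 4, 7, 8}  B3 = {1, 4, 6, 7, 8}  B4 = {1, 2, 3, 4, 7}  B5 = {2, 4, 7, 8, 9}
Tree: B1–B2, B2–B3, B2–B4, B2–B5
Each bag holds 5 vertices, so the decomposition has width 4, which upper-bounds the treewidth. Conversely, {1, 2, 4, 5, 8} is a clique of size 5, and the vertices of any clique must share a bag in every tree decomposition; so some bag has ≥ 5 vertices and tw(G) ≥ 4. Combining the bounds, tw(G) = 4.

4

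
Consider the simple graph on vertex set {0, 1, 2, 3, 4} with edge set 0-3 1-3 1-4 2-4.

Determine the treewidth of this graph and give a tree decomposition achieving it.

Every bag has size at most 2, so the width is 2 − 1 = 1 and tw(G) ≤ 1. G has an edge, so its treewidth is at least 1. Hence tw(G) = 1 exactly.

Treewidth 1.
One such decomposition:
Bags: B1 = {1, 3}  B2 = {0, 3}  B3 = {1, 4}  B4 = {2, 4}
Tree: B1–B2, B1–B3, B3–B4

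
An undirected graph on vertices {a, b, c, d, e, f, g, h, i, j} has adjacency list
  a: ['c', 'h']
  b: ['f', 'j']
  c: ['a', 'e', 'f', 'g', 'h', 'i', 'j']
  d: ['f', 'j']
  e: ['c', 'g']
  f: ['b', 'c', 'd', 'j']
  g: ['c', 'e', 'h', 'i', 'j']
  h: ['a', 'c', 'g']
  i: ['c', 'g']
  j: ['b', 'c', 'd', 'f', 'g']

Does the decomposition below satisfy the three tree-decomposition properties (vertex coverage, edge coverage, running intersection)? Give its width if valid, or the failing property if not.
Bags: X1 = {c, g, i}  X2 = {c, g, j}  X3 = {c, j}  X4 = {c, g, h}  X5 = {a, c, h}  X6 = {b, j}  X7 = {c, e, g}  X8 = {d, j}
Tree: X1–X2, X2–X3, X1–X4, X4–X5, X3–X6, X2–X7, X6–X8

A tree decomposition must satisfy three properties: every vertex lies in some bag; for every edge, both endpoints lie together in some bag; and for every vertex, the bags containing it form a connected subtree. Here vertex f appears in no bag, so the decomposition is invalid.

No — vertex f appears in no bag.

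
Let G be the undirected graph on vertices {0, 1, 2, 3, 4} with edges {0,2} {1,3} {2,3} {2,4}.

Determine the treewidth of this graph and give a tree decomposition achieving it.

The largest bag has 2 vertices, giving width 1; this decomposition certifies tw(G) ≤ 1. G has an edge, so its treewidth is at least 1. Therefore the treewidth is 1.

Treewidth 1.
One such decomposition:
Bags: B1 = {0, 2}  B2 = {2, 3}  B3 = {2, 4}  B4 = {1, 3}
Tree: B1–B2, B2–B3, B2–B4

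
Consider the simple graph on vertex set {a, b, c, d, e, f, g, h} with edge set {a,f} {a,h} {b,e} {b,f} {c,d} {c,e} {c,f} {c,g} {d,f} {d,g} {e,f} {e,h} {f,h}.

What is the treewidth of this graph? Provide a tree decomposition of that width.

Treewidth 2.
One optimal decomposition is:
Bags: B1 = {c, e, f}  B2 = {e, f, h}  B3 = {c, d, f}  B4 = {a, f, h}  B5 = {b, e, f}  B6 = {c, d, g}
Tree: B1–B2, B1–B3, B2–B4, B2–B5, B3–B6

Each bag holds 3 vertices, so the decomposition has width 2, which upper-bounds the treewidth. For the lower bound, the 3 vertices {c, d, g} are pairwise adjacent, and any tree decomposition puts a clique entirely inside one bag — forcing width ≥ 2. Hence tw(G) = 2 exactly.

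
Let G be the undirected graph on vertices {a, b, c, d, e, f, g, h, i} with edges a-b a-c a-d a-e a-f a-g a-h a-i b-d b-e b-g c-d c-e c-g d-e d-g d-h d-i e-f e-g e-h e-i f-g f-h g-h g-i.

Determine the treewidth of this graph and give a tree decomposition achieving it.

Treewidth 4.
One optimal decomposition is:
Bags: B1 = {a, c, d, e, g}  B2 = {a, d, e, g, h}  B3 = {a, d, e, g, i}  B4 = {a, e, f, g, h}  B5 = {a, b, d, e, g}
Tree: B1–B2, B1–B3, B2–B4, B1–B5

The largest bag has 5 vertices, giving width 4; this decomposition certifies tw(G) ≤ 4. On the other hand G contains the 5-clique {a, d, e, g, h}. A clique must lie in a single bag of any decomposition, so no decomposition can have width below 4. Hence tw(G) = 4 exactly.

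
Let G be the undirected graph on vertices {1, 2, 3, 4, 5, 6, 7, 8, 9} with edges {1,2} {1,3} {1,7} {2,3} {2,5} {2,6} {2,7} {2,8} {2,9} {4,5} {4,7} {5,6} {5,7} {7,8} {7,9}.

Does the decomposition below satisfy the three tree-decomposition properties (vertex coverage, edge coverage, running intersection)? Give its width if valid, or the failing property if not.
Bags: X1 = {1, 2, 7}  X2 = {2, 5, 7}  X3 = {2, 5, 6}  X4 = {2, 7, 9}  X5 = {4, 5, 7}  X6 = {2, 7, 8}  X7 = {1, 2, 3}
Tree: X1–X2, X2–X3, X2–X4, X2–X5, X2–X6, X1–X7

Vertex coverage: the bags together contain {1, 2, 3, 4, 5, 6, 7, 8, 9}, the full vertex set. Edge coverage: each edge of G has both endpoints in at least one bag. Running intersection: for every vertex, the bags containing it form a connected subtree. All three properties hold, so this is a valid tree decomposition of width max|bag| − 1 = 2, and hence tw(G) ≤ 2.

Yes; width 2.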